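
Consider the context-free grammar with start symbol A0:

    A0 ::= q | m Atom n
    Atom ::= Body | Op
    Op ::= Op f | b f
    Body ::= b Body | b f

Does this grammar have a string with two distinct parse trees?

Ambiguous

Witness: m b f n

Derivation 1: A0 ⇒ m Atom n ⇒ m Body n ⇒ m b f n
Derivation 2: A0 ⇒ m Atom n ⇒ m Op n ⇒ m b f n

Two distinct leftmost derivations for the same string.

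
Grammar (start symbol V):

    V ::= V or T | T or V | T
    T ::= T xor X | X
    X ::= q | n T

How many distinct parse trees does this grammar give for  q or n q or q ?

Parse trees for q or n q or q:
  [V [V [V [T [X q]]] or [T [X n [T [X q]]]]] or [T [X q]]]
  [V [V [T [X q]] or [V [T [X n [T [X q]]]]]] or [T [X q]]]
  [V [T [X q]] or [V [V [T [X n [T [X q]]]]] or [T [X q]]]]
  [V [T [X q]] or [V [T [X n [T [X q]]]] or [V [T [X q]]]]]

4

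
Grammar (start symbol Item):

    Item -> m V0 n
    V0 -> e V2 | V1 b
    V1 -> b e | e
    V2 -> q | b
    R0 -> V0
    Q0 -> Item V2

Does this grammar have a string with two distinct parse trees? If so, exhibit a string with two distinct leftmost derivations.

Witness: m e b n

Derivation 1: Item ⇒ m V0 n ⇒ m e V2 n ⇒ m e b n
Derivation 2: Item ⇒ m V0 n ⇒ m V1 b n ⇒ m e b n

Two distinct leftmost derivations for the same string.

Ambiguous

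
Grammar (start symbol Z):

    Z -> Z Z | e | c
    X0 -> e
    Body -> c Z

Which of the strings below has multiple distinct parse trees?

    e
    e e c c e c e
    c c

e e c c e c e

e: 1 tree
e e c c e c e: 132 trees
c c: 1 tree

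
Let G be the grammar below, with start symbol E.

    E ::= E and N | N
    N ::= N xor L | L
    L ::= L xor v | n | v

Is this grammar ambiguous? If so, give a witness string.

Ambiguous

Witness: n xor v

Derivation 1: E ⇒ N ⇒ N xor L ⇒ L xor L ⇒ n xor L ⇒ n xor v
Derivation 2: E ⇒ N ⇒ L ⇒ L xor v ⇒ n xor v

Two distinct leftmost derivations for the same string.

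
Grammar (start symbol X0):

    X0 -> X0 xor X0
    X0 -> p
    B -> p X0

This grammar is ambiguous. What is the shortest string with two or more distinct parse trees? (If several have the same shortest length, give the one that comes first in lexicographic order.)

length 1: no string has ≥2 trees
length 3: no string has ≥2 trees
length 5: p xor p xor p has 2 parse trees

Two derivations of p xor p xor p:
  X0 ⇒ X0 xor X0 ⇒ X0 xor X0 xor X0 ⇒ p xor X0 xor X0 ⇒ p xor p xor X0 ⇒ p xor p xor p
  X0 ⇒ X0 xor X0 ⇒ p xor X0 ⇒ p xor X0 xor X0 ⇒ p xor p xor X0 ⇒ p xor p xor p

p xor p xor p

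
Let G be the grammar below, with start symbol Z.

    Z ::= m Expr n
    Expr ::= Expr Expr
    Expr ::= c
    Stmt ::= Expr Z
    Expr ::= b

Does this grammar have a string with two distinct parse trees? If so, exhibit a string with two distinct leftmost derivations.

Witness: m b b b n

Derivation 1: Z ⇒ m Expr n ⇒ m Expr Expr n ⇒ m Expr Expr Expr n ⇒ m b Expr Expr n ⇒ m b b Expr n ⇒ m b b b n
Derivation 2: Z ⇒ m Expr n ⇒ m Expr Expr n ⇒ m b Expr n ⇒ m b Expr Expr n ⇒ m b b Expr n ⇒ m b b b n

Two distinct leftmost derivations for the same string.

Ambiguous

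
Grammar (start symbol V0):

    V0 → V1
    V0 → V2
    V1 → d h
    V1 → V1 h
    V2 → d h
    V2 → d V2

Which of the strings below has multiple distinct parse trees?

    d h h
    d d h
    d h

d h

d h h: 1 tree
d d h: 1 tree
d h: 2 trees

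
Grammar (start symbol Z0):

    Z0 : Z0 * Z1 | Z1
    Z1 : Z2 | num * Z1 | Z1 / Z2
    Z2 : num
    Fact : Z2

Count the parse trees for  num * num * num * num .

Parse trees for num * num * num * num:
  [Z0 [Z0 [Z1 [Z2 num]]] * [Z1 num * [Z1 num * [Z1 [Z2 num]]]]]
  [Z0 [Z0 [Z0 [Z1 [Z2 num]]] * [Z1 [Z2 num]]] * [Z1 num * [Z1 [Z2 num]]]]
  [Z0 [Z0 [Z1 num * [Z1 [Z2 num]]]] * [Z1 num * [Z1 [Z2 num]]]]
  [Z0 [Z0 [Z0 [Z1 [Z2 num]]] * [Z1 num * [Z1 [Z2 num]]]] * [Z1 [Z2 num]]]
  [Z0 [Z0 [Z0 [Z0 [Z1 [Z2 num]]] * [Z1 [Z2 num]]] * [Z1 [Z2 num]]] * [Z1 [Z2 num]]]
  [Z0 [Z0 [Z0 [Z1 num * [Z1 [Z2 num]]]] * [Z1 [Z2 num]]] * [Z1 [Z2 num]]]
  [Z0 [Z0 [Z1 num * [Z1 num * [Z1 [Z2 num]]]]] * [Z1 [Z2 num]]]
  [Z0 [Z1 num * [Z1 num * [Z1 num * [Z1 [Z2 num]]]]]]

8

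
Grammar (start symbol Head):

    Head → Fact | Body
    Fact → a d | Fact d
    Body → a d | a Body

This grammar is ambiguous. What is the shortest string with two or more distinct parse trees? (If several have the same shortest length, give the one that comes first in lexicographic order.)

length 2: a d has 2 parse trees

Two derivations of a d:
  Head ⇒ Fact ⇒ a d
  Head ⇒ Body ⇒ a d

a d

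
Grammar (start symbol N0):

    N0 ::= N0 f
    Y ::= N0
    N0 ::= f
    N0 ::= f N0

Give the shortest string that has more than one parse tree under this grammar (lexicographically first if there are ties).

length 1: no string has ≥2 trees
length 2: f f has 2 parse trees

Two derivations of f f:
  N0 ⇒ N0 f ⇒ f f
  N0 ⇒ f N0 ⇒ f f

f f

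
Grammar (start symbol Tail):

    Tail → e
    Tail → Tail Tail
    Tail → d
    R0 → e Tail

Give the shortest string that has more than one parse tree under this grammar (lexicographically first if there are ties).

length 1: no string has ≥2 trees
length 2: no string has ≥2 trees
length 3: d d d has 2 parse trees

Two derivations of d d d:
  Tail ⇒ Tail Tail ⇒ Tail Tail Tail ⇒ d Tail Tail ⇒ d d Tail ⇒ d d d
  Tail ⇒ Tail Tail ⇒ d Tail ⇒ d Tail Tail ⇒ d d Tail ⇒ d d d

d d d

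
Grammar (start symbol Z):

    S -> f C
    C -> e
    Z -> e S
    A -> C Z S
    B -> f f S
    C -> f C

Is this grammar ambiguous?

Unambiguous

(A, B are unreachable from Z, so their rules don't affect L(Z).) The reachable rules are right-linear with at most one rule per (nonterminal, next-terminal) pair. Each input token forces the next rule, so parsing is deterministic.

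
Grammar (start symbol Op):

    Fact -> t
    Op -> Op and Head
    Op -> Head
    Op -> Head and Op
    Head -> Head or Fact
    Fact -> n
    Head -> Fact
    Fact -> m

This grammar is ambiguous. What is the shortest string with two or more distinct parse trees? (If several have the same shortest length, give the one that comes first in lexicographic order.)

m and m

length 1: no string has ≥2 trees
length 3: m and m has 2 parse trees

Two derivations of m and m:
  Op ⇒ Op and Head ⇒ Head and Head ⇒ Fact and Head ⇒ m and Head ⇒ m and Fact ⇒ m and m
  Op ⇒ Head and Op ⇒ Fact and Op ⇒ m and Op ⇒ m and Head ⇒ m and Fact ⇒ m and m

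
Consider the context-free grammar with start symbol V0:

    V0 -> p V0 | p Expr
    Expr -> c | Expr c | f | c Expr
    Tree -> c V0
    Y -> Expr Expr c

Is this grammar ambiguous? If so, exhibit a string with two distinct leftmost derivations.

Witness: p c c

Derivation 1: V0 ⇒ p Expr ⇒ p Expr c ⇒ p c c
Derivation 2: V0 ⇒ p Expr ⇒ p c Expr ⇒ p c c

Two distinct leftmost derivations for the same string.

Ambiguous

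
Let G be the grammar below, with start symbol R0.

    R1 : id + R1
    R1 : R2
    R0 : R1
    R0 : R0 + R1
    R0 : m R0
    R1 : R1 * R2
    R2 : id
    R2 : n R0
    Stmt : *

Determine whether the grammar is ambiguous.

Witness: id + id

Derivation 1: R0 ⇒ R1 ⇒ id + R1 ⇒ id + R2 ⇒ id + id
Derivation 2: R0 ⇒ R0 + R1 ⇒ R1 + R1 ⇒ R2 + R1 ⇒ id + R1 ⇒ id + R2 ⇒ id + id

Two distinct leftmost derivations for the same string.

Ambiguous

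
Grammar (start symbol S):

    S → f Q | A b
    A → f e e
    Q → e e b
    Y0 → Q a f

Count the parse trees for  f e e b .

2

Parse trees for f e e b:
  [S f [Q e e b]]
  [S [A f e e] b]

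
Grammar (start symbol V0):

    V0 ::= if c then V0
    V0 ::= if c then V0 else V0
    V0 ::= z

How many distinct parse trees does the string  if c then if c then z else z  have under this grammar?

2

Parse trees for if c then if c then z else z:
  [V0 if c then [V0 if c then [V0 z] else [V0 z]]]
  [V0 if c then [V0 if c then [V0 z]] else [V0 z]]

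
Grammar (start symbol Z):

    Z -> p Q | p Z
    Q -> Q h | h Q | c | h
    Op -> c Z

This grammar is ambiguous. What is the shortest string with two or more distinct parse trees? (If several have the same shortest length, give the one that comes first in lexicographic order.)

p h h

length 2: no string has ≥2 trees
length 3: p h h has 2 parse trees

Two derivations of p h h:
  Z ⇒ p Q ⇒ p Q h ⇒ p h h
  Z ⇒ p Q ⇒ p h Q ⇒ p h h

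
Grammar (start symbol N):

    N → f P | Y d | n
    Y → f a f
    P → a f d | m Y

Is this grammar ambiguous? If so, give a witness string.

Witness: f a f d

Derivation 1: N ⇒ f P ⇒ f a f d
Derivation 2: N ⇒ Y d ⇒ f a f d

Two distinct leftmost derivations for the same string.

Ambiguous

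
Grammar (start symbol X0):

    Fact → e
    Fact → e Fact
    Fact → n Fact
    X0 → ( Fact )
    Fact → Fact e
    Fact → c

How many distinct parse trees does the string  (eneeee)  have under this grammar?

Parse trees for (eneeee) (showing first 6 of 26):
  [X0 ( [Fact e [Fact n [Fact e [Fact e [Fact e [Fact e]]]]]] )]
  [X0 ( [Fact e [Fact n [Fact e [Fact e [Fact [Fact e] e]]]]] )]
  [X0 ( [Fact e [Fact n [Fact e [Fact [Fact e [Fact e]] e]]]] )]
  [X0 ( [Fact e [Fact n [Fact e [Fact [Fact [Fact e] e] e]]]] )]
  [X0 ( [Fact e [Fact n [Fact [Fact e [Fact e [Fact e]]] e]]] )]
  [X0 ( [Fact e [Fact n [Fact [Fact e [Fact [Fact e] e]] e]]] )]

26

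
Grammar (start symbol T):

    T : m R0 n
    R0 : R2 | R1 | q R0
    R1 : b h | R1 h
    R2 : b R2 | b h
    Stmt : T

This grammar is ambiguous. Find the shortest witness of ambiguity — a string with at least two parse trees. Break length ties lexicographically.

length 4: m b h n has 2 parse trees

Two derivations of m b h n:
  T ⇒ m R0 n ⇒ m R2 n ⇒ m b h n
  T ⇒ m R0 n ⇒ m R1 n ⇒ m b h n

m b h n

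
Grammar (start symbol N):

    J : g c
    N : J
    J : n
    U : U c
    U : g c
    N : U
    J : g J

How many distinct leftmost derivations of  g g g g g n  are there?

1

Parse trees for g g g g g n:
  [N [J g [J g [J g [J g [J g [J n]]]]]]]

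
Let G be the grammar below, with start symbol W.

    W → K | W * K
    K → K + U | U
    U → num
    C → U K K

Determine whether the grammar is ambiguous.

Unambiguous

Only W, K, U are reachable from W; ignoring the rest: This is a standard precedence ladder (W over K over U), with each level left-recursive on its own operator ('*' at W, '+' at K). That structure is LR(1), hence unambiguous.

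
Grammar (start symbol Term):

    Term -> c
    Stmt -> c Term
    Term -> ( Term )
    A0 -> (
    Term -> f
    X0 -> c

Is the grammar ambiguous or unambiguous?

Only Term is reachable from Term; ignoring the rest: L(Term) is { openⁿ atom closeⁿ : n ≥ 0 }. The bracket depth fixes n, and the derivation is forced at every step.

Unambiguous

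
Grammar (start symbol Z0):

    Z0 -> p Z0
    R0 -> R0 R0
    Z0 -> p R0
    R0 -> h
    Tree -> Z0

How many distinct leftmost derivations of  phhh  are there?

2

Parse trees for phhh:
  [Z0 p [R0 [R0 h] [R0 [R0 h] [R0 h]]]]
  [Z0 p [R0 [R0 [R0 h] [R0 h]] [R0 h]]]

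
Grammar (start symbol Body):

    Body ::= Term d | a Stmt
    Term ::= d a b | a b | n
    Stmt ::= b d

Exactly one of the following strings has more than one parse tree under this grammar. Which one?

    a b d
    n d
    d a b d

a b d: 2 trees
n d: 1 tree
d a b d: 1 tree

a b d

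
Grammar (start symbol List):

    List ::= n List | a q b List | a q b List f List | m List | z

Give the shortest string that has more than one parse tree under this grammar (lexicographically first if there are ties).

length 1: no string has ≥2 trees
length 2: no string has ≥2 trees
length 3: no string has ≥2 trees
length 4: no string has ≥2 trees
length 5: no string has ≥2 trees
length 6: no string has ≥2 trees
length 7: no string has ≥2 trees
length 8: no string has ≥2 trees
length 9: a q b a q b z f z has 2 parse trees

Two derivations of a q b a q b z f z:
  List ⇒ a q b List ⇒ a q b a q b List f List ⇒ a q b a q b z f List ⇒ a q b a q b z f z
  List ⇒ a q b List f List ⇒ a q b a q b List f List ⇒ a q b a q b z f List ⇒ a q b a q b z f z

a q b a q b z f z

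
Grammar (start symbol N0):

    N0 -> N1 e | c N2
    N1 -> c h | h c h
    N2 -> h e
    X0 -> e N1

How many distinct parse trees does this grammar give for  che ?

2

Parse trees for che:
  [N0 [N1 c h] e]
  [N0 c [N2 h e]]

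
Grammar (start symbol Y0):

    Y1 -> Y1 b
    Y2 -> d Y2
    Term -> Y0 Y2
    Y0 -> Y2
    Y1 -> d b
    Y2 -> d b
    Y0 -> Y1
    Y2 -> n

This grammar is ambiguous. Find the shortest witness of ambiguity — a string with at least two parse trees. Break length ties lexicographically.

length 1: no string has ≥2 trees
length 2: d b has 2 parse trees

Two derivations of d b:
  Y0 ⇒ Y2 ⇒ d b
  Y0 ⇒ Y1 ⇒ d b

d b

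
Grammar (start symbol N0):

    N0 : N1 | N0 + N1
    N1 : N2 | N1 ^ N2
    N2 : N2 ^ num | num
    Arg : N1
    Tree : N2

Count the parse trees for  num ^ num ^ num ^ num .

8

Parse trees for num ^ num ^ num ^ num:
  [N0 [N1 [N2 [N2 [N2 [N2 num] ^ num] ^ num] ^ num]]]
  [N0 [N1 [N1 [N2 num]] ^ [N2 [N2 [N2 num] ^ num] ^ num]]]
  [N0 [N1 [N1 [N2 [N2 num] ^ num]] ^ [N2 [N2 num] ^ num]]]
  [N0 [N1 [N1 [N1 [N2 num]] ^ [N2 num]] ^ [N2 [N2 num] ^ num]]]
  [N0 [N1 [N1 [N2 [N2 [N2 num] ^ num] ^ num]] ^ [N2 num]]]
  [N0 [N1 [N1 [N1 [N2 num]] ^ [N2 [N2 num] ^ num]] ^ [N2 num]]]
  [N0 [N1 [N1 [N1 [N2 [N2 num] ^ num]] ^ [N2 num]] ^ [N2 num]]]
  [N0 [N1 [N1 [N1 [N1 [N2 num]] ^ [N2 num]] ^ [N2 num]] ^ [N2 num]]]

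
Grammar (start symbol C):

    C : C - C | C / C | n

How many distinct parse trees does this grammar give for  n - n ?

1

Parse trees for n - n:
  [C [C n] - [C n]]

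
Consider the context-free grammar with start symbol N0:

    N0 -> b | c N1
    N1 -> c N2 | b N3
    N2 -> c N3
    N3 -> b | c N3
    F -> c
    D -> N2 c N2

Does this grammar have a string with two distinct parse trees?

Unambiguous

Only N0, N1, N2, N3 are reachable from N0; ignoring the rest: Each reachable nonterminal has at most one production per leading terminal, and all productions are right-linear; the derivation is determined token-by-token.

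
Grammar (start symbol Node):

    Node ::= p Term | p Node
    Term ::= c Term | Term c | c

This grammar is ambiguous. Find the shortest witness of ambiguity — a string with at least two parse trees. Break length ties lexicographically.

p c c

length 2: no string has ≥2 trees
length 3: p c c has 2 parse trees

Two derivations of p c c:
  Node ⇒ p Term ⇒ p c Term ⇒ p c c
  Node ⇒ p Term ⇒ p Term c ⇒ p c c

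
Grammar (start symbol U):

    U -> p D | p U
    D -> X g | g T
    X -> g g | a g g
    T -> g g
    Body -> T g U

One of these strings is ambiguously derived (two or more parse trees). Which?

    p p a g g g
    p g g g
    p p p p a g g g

p p a g g g: 1 tree
p g g g: 2 trees
p p p p a g g g: 1 tree

p g g g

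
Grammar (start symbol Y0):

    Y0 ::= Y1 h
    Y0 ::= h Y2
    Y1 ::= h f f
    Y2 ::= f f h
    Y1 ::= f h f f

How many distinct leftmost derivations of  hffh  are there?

2

Parse trees for hffh:
  [Y0 [Y1 h f f] h]
  [Y0 h [Y2 f f h]]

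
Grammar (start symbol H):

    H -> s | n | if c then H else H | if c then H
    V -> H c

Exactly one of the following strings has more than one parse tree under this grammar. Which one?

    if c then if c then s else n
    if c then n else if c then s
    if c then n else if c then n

if c then if c then s else n

if c then if c then s else n: 2 trees
if c then n else if c then s: 1 tree
if c then n else if c then n: 1 tree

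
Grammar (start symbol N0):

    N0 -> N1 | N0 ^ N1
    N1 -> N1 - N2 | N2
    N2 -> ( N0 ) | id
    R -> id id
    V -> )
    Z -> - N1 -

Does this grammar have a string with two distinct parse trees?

Unambiguous

(R, V, Z are unreachable from N0, so their rules don't affect L(N0).) This is a standard precedence ladder (N0 over N1 over N2), with each level left-recursive on its own operator ('^' at N0, '-' at N1). That structure is LR(1), hence unambiguous.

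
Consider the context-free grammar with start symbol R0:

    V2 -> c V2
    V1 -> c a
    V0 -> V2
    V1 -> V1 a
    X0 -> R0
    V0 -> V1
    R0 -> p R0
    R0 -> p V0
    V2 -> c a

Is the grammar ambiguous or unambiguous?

Ambiguous

Witness: p c a

Derivation 1: R0 ⇒ p V0 ⇒ p V2 ⇒ p c a
Derivation 2: R0 ⇒ p V0 ⇒ p V1 ⇒ p c a

Two distinct leftmost derivations for the same string.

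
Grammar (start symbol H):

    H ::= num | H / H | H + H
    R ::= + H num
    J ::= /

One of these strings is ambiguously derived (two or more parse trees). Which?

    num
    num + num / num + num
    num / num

num + num / num + num

num: 1 tree
num + num / num + num: 5 trees
num / num: 1 tree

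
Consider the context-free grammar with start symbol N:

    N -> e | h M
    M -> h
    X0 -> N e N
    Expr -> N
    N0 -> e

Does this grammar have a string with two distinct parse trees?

Unambiguous

Only N, M are reachable from N; ignoring the rest: Each reachable nonterminal has at most one production per leading terminal, and all productions are right-linear; the derivation is determined token-by-token.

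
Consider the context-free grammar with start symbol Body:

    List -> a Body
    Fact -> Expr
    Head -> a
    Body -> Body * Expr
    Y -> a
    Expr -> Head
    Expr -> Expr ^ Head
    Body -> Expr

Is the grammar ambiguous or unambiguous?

Unambiguous

Only Body, Expr, Head are reachable from Body; ignoring the rest: The grammar is stratified — Body handles '*' (left-recursive), Expr handles '^', Head atoms. Each operator has a fixed associativity and precedence level, so every string has one parse.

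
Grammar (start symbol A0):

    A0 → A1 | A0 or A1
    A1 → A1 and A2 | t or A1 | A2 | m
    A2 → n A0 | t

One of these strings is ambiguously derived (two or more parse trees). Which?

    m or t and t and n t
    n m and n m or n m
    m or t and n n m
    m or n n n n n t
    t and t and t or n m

m or t and t and n t: 1 tree
n m and n m or n m: 5 trees
m or t and n n m: 1 tree
m or n n n n n t: 1 tree
t and t and t or n m: 1 tree

n m and n m or n m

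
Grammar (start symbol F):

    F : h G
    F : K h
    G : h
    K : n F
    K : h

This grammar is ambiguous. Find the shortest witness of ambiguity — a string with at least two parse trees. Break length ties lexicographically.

length 2: h h has 2 parse trees

Two derivations of h h:
  F ⇒ h G ⇒ h h
  F ⇒ K h ⇒ h h

h h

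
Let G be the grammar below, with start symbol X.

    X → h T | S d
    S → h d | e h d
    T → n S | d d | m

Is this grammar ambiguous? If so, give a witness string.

Ambiguous

Witness: h d d

Derivation 1: X ⇒ h T ⇒ h d d
Derivation 2: X ⇒ S d ⇒ h d d

Two distinct leftmost derivations for the same string.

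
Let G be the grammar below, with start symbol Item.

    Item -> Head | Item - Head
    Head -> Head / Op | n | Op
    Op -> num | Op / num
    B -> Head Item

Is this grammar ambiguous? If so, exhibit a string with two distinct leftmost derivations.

Ambiguous

Witness: num / num

Derivation 1: Item ⇒ Head ⇒ Head / Op ⇒ Op / Op ⇒ num / Op ⇒ num / num
Derivation 2: Item ⇒ Head ⇒ Op ⇒ Op / num ⇒ num / num

Two distinct leftmost derivations for the same string.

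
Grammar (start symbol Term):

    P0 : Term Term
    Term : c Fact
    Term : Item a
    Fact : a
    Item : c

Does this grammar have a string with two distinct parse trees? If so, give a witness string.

Ambiguous

Witness: c a

Derivation 1: Term ⇒ c Fact ⇒ c a
Derivation 2: Term ⇒ Item a ⇒ c a

Two distinct leftmost derivations for the same string.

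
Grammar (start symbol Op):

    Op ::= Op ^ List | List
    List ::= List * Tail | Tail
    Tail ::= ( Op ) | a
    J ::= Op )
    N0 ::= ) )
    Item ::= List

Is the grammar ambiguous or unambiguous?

Unambiguous

Only Op, List, Tail are reachable from Op; ignoring the rest: This is a standard precedence ladder (Op over List over Tail), with each level left-recursive on its own operator ('^' at Op, '*' at List). That structure is LR(1), hence unambiguous.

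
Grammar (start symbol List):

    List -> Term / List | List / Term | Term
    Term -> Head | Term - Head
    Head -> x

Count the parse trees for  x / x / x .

4

Parse trees for x / x / x:
  [List [Term [Head x]] / [List [Term [Head x]] / [List [Term [Head x]]]]]
  [List [Term [Head x]] / [List [List [Term [Head x]]] / [Term [Head x]]]]
  [List [List [Term [Head x]] / [List [Term [Head x]]]] / [Term [Head x]]]
  [List [List [List [Term [Head x]]] / [Term [Head x]]] / [Term [Head x]]]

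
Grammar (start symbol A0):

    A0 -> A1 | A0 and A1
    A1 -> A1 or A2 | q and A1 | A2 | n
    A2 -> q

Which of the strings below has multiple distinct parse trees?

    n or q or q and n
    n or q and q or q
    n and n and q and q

n or q or q and n: 1 tree
n or q and q or q: 1 tree
n and n and q and q: 2 trees

n and n and q and q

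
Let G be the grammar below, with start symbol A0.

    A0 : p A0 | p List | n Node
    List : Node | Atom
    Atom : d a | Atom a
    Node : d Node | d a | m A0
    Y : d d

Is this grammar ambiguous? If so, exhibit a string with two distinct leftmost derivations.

Ambiguous

Witness: p d a

Derivation 1: A0 ⇒ p List ⇒ p Node ⇒ p d a
Derivation 2: A0 ⇒ p List ⇒ p Atom ⇒ p d a

Two distinct leftmost derivations for the same string.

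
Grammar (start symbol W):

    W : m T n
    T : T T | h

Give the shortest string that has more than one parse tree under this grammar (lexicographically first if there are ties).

length 3: no string has ≥2 trees
length 4: no string has ≥2 trees
length 5: m h h h n has 2 parse trees

Two derivations of m h h h n:
  W ⇒ m T n ⇒ m T T n ⇒ m T T T n ⇒ m h T T n ⇒ m h h T n ⇒ m h h h n
  W ⇒ m T n ⇒ m T T n ⇒ m h T n ⇒ m h T T n ⇒ m h h T n ⇒ m h h h n

m h h h n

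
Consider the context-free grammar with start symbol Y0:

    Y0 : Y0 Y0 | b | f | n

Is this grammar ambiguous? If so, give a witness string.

Ambiguous

Witness: b b b

Derivation 1: Y0 ⇒ Y0 Y0 ⇒ Y0 Y0 Y0 ⇒ b Y0 Y0 ⇒ b b Y0 ⇒ b b b
Derivation 2: Y0 ⇒ Y0 Y0 ⇒ b Y0 ⇒ b Y0 Y0 ⇒ b b Y0 ⇒ b b b

Two distinct leftmost derivations for the same string.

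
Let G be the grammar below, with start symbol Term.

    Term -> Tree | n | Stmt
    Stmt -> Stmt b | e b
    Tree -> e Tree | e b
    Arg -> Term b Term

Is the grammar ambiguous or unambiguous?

Ambiguous

Witness: e b

Derivation 1: Term ⇒ Tree ⇒ e b
Derivation 2: Term ⇒ Stmt ⇒ e b

Two distinct leftmost derivations for the same string.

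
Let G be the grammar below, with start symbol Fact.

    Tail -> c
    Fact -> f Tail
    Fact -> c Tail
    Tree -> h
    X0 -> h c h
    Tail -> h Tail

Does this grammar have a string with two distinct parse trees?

Unambiguous

(X0, Tree are unreachable from Fact, so their rules don't affect L(Fact).) Restricted to the reachable nonterminals, every rule has the form A → t or A → t B, and no two rules for the same A share a first terminal. The grammar encodes a DFA — one run per string.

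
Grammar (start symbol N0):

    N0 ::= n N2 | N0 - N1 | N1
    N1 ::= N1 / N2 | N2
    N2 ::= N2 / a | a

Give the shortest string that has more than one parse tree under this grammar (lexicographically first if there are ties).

length 1: no string has ≥2 trees
length 2: no string has ≥2 trees
length 3: a / a has 2 parse trees

Two derivations of a / a:
  N0 ⇒ N1 ⇒ N1 / N2 ⇒ N2 / N2 ⇒ a / N2 ⇒ a / a
  N0 ⇒ N1 ⇒ N2 ⇒ N2 / a ⇒ a / a

a / a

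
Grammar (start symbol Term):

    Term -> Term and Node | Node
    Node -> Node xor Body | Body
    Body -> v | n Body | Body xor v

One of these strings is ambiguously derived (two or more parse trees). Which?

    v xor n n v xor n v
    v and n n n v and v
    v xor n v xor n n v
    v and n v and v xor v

v xor n n v xor n v: 1 tree
v and n n n v and v: 1 tree
v xor n v xor n n v: 1 tree
v and n v and v xor v: 2 trees

v and n v and v xor v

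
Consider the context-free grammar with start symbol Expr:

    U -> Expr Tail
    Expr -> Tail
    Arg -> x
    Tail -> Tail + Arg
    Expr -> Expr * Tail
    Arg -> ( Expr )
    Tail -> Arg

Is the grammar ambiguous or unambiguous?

Unambiguous

Only Expr, Tail, Arg are reachable from Expr; ignoring the rest: The grammar is stratified — Expr handles '*' (left-recursive), Tail handles '+', Arg atoms. Each operator has a fixed associativity and precedence level, so every string has one parse.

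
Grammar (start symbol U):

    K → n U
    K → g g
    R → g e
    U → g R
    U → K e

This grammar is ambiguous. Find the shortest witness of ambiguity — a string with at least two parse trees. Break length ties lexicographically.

length 3: g g e has 2 parse trees

Two derivations of g g e:
  U ⇒ g R ⇒ g g e
  U ⇒ K e ⇒ g g e

g g e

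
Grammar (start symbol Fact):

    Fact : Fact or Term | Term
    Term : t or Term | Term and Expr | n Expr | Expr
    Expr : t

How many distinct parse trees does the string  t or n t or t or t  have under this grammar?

Parse trees for t or n t or t or t:
  [Fact [Fact [Fact [Term [Expr t]]] or [Term n [Expr t]]] or [Term t or [Term [Expr t]]]]
  [Fact [Fact [Term t or [Term n [Expr t]]]] or [Term t or [Term [Expr t]]]]
  [Fact [Fact [Fact [Fact [Term [Expr t]]] or [Term n [Expr t]]] or [Term [Expr t]]] or [Term [Expr t]]]
  [Fact [Fact [Fact [Term t or [Term n [Expr t]]]] or [Term [Expr t]]] or [Term [Expr t]]]

4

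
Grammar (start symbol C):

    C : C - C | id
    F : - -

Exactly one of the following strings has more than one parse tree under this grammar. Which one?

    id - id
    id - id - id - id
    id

id - id: 1 tree
id - id - id - id: 5 trees
id: 1 tree

id - id - id - id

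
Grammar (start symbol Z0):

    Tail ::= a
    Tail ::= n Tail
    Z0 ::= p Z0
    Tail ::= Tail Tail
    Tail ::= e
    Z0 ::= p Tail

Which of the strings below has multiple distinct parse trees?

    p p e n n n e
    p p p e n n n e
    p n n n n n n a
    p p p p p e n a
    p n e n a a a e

p p e n n n e: 1 tree
p p p e n n n e: 1 tree
p n n n n n n a: 1 tree
p p p p p e n a: 1 tree
p n e n a a a e: 76 trees

p n e n a a a e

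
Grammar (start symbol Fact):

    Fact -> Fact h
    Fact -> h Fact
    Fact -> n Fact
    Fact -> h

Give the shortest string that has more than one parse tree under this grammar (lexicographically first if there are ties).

h h

length 1: no string has ≥2 trees
length 2: h h has 2 parse trees

Two derivations of h h:
  Fact ⇒ Fact h ⇒ h h
  Fact ⇒ h Fact ⇒ h h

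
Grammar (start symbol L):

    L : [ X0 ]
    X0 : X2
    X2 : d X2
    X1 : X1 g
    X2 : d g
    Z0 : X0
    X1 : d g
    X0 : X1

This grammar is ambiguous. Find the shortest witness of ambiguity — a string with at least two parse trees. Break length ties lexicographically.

[ d g ]

length 4: [ d g ] has 2 parse trees

Two derivations of [ d g ]:
  L ⇒ [ X0 ] ⇒ [ X2 ] ⇒ [ d g ]
  L ⇒ [ X0 ] ⇒ [ X1 ] ⇒ [ d g ]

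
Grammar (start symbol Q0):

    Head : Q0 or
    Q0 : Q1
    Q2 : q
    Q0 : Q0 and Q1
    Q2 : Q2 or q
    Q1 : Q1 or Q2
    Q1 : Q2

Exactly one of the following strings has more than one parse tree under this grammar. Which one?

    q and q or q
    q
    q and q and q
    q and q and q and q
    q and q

q and q or q: 2 trees
q: 1 tree
q and q and q: 1 tree
q and q and q and q: 1 tree
q and q: 1 tree

q and q or q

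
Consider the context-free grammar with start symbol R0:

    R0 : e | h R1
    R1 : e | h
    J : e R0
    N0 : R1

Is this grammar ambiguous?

Only R0, R1 are reachable from R0; ignoring the rest: Each reachable nonterminal has at most one production per leading terminal, and all productions are right-linear; the derivation is determined token-by-token.

Unambiguous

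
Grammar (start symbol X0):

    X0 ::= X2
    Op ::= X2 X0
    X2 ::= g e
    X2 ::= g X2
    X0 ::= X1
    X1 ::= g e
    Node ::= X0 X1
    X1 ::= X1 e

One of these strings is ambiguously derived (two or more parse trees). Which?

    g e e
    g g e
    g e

g e

g e e: 1 tree
g g e: 1 tree
g e: 2 trees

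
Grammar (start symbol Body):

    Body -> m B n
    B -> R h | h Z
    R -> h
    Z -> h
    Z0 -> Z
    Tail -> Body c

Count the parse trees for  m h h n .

Parse trees for m h h n:
  [Body m [B [R h] h] n]
  [Body m [B h [Z h]] n]

2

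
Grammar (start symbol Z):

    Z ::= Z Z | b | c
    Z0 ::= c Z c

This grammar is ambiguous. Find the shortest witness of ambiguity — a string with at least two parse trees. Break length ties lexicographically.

b b b

length 1: no string has ≥2 trees
length 2: no string has ≥2 trees
length 3: b b b has 2 parse trees

Two derivations of b b b:
  Z ⇒ Z Z ⇒ Z Z Z ⇒ b Z Z ⇒ b b Z ⇒ b b b
  Z ⇒ Z Z ⇒ b Z ⇒ b Z Z ⇒ b b Z ⇒ b b b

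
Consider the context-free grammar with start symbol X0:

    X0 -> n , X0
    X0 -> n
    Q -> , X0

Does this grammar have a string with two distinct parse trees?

Unambiguous

(Q is unreachable from X0, so its rules don't affect L(X0).) Right-recursive list with a separator: after each atom, whether the separator follows determines the rule. One parse per string.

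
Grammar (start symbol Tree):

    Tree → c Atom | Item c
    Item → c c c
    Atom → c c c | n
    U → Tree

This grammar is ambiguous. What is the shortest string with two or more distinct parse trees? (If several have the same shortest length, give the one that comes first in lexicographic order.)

c c c c

length 2: no string has ≥2 trees
length 4: c c c c has 2 parse trees

Two derivations of c c c c:
  Tree ⇒ c Atom ⇒ c c c c
  Tree ⇒ Item c ⇒ c c c c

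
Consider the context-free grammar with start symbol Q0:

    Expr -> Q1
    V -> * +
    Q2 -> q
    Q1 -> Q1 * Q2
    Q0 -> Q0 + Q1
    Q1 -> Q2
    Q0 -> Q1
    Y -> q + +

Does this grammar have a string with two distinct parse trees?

Only Q0, Q1, Q2 are reachable from Q0; ignoring the rest: The grammar is stratified — Q0 handles '+' (left-recursive), Q1 handles '*', Q2 atoms. Each operator has a fixed associativity and precedence level, so every string has one parse.

Unambiguous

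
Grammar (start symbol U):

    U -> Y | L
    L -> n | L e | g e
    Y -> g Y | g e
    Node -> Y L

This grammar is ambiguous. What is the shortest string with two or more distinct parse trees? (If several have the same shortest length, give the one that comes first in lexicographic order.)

g e

length 1: no string has ≥2 trees
length 2: g e has 2 parse trees

Two derivations of g e:
  U ⇒ Y ⇒ g e
  U ⇒ L ⇒ g e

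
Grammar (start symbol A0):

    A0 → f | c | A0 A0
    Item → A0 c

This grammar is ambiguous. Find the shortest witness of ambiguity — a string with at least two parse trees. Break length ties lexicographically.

length 1: no string has ≥2 trees
length 2: no string has ≥2 trees
length 3: c c c has 2 parse trees

Two derivations of c c c:
  A0 ⇒ A0 A0 ⇒ c A0 ⇒ c A0 A0 ⇒ c c A0 ⇒ c c c
  A0 ⇒ A0 A0 ⇒ A0 A0 A0 ⇒ c A0 A0 ⇒ c c A0 ⇒ c c c

c c c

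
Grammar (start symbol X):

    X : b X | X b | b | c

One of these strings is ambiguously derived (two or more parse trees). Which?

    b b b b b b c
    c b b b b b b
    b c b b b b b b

b c b b b b b b

b b b b b b c: 1 tree
c b b b b b b: 1 tree
b c b b b b b b: 7 trees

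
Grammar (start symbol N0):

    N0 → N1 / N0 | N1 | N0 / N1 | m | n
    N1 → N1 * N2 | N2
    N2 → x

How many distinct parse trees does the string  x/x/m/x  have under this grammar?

3

Parse trees for x/x/m/x:
  [N0 [N1 [N2 x]] / [N0 [N1 [N2 x]] / [N0 [N0 m] / [N1 [N2 x]]]]]
  [N0 [N1 [N2 x]] / [N0 [N0 [N1 [N2 x]] / [N0 m]] / [N1 [N2 x]]]]
  [N0 [N0 [N1 [N2 x]] / [N0 [N1 [N2 x]] / [N0 m]]] / [N1 [N2 x]]]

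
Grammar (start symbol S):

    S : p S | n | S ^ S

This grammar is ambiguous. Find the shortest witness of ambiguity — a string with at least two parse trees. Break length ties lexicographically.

p n ^ n

length 1: no string has ≥2 trees
length 2: no string has ≥2 trees
length 3: no string has ≥2 trees
length 4: p n ^ n has 2 parse trees

Two derivations of p n ^ n:
  S ⇒ p S ⇒ p S ^ S ⇒ p n ^ S ⇒ p n ^ n
  S ⇒ S ^ S ⇒ p S ^ S ⇒ p n ^ S ⇒ p n ^ n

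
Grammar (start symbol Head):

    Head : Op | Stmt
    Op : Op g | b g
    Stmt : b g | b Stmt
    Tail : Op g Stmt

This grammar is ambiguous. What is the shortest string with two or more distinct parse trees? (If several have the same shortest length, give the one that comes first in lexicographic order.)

b g

length 2: b g has 2 parse trees

Two derivations of b g:
  Head ⇒ Op ⇒ b g
  Head ⇒ Stmt ⇒ b g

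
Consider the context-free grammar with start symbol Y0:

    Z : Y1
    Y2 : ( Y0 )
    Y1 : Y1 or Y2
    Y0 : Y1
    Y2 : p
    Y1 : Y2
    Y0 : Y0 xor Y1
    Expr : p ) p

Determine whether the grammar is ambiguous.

Unambiguous

Only Y0, Y1, Y2 are reachable from Y0; ignoring the rest: Y0 → Y0 xor Y1 | Y1  ;  Y1 → Y1 or Y2 | Y2  — a left-associative chain with Y2 at the bottom. Each string factors uniquely by precedence.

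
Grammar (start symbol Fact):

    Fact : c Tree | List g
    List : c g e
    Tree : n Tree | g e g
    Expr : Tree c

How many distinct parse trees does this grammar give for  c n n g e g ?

1

Parse trees for c n n g e g:
  [Fact c [Tree n [Tree n [Tree g e g]]]]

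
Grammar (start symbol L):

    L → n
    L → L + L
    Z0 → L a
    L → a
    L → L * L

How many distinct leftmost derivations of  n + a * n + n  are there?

5

Parse trees for n + a * n + n:
  [L [L n] + [L [L [L a] * [L n]] + [L n]]]
  [L [L n] + [L [L a] * [L [L n] + [L n]]]]
  [L [L [L n] + [L [L a] * [L n]]] + [L n]]
  [L [L [L [L n] + [L a]] * [L n]] + [L n]]
  [L [L [L n] + [L a]] * [L [L n] + [L n]]]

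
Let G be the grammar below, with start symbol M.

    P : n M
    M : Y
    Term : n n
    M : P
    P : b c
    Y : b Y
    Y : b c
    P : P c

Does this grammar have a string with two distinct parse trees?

Witness: b c

Derivation 1: M ⇒ Y ⇒ b c
Derivation 2: M ⇒ P ⇒ b c

Two distinct leftmost derivations for the same string.

Ambiguous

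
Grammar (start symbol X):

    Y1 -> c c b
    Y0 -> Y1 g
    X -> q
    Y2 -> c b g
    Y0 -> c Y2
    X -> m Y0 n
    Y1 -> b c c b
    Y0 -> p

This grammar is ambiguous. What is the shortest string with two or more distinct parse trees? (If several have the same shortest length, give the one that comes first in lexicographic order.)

m c c b g n

length 1: no string has ≥2 trees
length 3: no string has ≥2 trees
length 6: m c c b g n has 2 parse trees

Two derivations of m c c b g n:
  X ⇒ m Y0 n ⇒ m Y1 g n ⇒ m c c b g n
  X ⇒ m Y0 n ⇒ m c Y2 n ⇒ m c c b g n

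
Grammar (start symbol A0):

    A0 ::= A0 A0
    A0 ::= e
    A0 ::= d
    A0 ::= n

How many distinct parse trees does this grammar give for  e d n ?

2

Parse trees for e d n:
  [A0 [A0 e] [A0 [A0 d] [A0 n]]]
  [A0 [A0 [A0 e] [A0 d]] [A0 n]]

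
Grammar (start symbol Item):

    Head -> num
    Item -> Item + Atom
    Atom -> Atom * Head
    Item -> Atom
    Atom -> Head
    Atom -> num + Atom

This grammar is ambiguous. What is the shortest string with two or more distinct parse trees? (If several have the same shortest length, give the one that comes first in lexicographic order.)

num + num

length 1: no string has ≥2 trees
length 3: num + num has 2 parse trees

Two derivations of num + num:
  Item ⇒ Item + Atom ⇒ Atom + Atom ⇒ Head + Atom ⇒ num + Atom ⇒ num + Head ⇒ num + num
  Item ⇒ Atom ⇒ num + Atom ⇒ num + Head ⇒ num + num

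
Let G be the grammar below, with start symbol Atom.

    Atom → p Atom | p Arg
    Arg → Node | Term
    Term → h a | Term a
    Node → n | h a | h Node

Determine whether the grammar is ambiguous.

Witness: p h a

Derivation 1: Atom ⇒ p Arg ⇒ p Node ⇒ p h a
Derivation 2: Atom ⇒ p Arg ⇒ p Term ⇒ p h a

Two distinct leftmost derivations for the same string.

Ambiguous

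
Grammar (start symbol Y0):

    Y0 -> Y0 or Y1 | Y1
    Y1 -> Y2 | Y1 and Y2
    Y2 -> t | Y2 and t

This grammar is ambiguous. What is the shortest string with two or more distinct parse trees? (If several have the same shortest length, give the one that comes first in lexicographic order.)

length 1: no string has ≥2 trees
length 3: t and t has 2 parse trees

Two derivations of t and t:
  Y0 ⇒ Y1 ⇒ Y2 ⇒ Y2 and t ⇒ t and t
  Y0 ⇒ Y1 ⇒ Y1 and Y2 ⇒ Y2 and Y2 ⇒ t and Y2 ⇒ t and t

t and t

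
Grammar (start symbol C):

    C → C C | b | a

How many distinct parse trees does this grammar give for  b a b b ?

Parse trees for b a b b:
  [C [C b] [C [C a] [C [C b] [C b]]]]
  [C [C b] [C [C [C a] [C b]] [C b]]]
  [C [C [C b] [C a]] [C [C b] [C b]]]
  [C [C [C b] [C [C a] [C b]]] [C b]]
  [C [C [C [C b] [C a]] [C b]] [C b]]

5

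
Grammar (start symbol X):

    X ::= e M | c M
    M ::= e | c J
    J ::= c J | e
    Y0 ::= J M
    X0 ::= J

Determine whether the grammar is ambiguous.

Unambiguous

(Y0, X0 are unreachable from X, so their rules don't affect L(X).) Each reachable nonterminal has at most one production per leading terminal, and all productions are right-linear; the derivation is determined token-by-token.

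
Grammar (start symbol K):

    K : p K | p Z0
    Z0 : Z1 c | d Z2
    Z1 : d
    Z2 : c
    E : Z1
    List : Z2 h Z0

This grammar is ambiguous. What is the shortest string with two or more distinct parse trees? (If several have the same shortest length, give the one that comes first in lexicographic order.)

p d c

length 3: p d c has 2 parse trees

Two derivations of p d c:
  K ⇒ p Z0 ⇒ p Z1 c ⇒ p d c
  K ⇒ p Z0 ⇒ p d Z2 ⇒ p d c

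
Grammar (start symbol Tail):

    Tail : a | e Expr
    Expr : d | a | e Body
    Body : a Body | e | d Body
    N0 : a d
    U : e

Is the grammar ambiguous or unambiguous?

(N0, U are unreachable from Tail, so their rules don't affect L(Tail).) The reachable rules are right-linear with at most one rule per (nonterminal, next-terminal) pair. Each input token forces the next rule, so parsing is deterministic.

Unambiguous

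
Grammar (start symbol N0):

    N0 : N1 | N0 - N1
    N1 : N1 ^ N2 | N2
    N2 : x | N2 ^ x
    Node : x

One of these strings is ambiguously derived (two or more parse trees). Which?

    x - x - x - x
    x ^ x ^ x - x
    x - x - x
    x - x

x - x - x - x: 1 tree
x ^ x ^ x - x: 4 trees
x - x - x: 1 tree
x - x: 1 tree

x ^ x ^ x - x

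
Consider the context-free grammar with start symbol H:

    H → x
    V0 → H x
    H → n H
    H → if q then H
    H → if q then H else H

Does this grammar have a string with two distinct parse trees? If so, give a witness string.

Witness: if q then if q then x else x

Derivation 1: H ⇒ if q then H ⇒ if q then if q then H else H ⇒ if q then if q then x else H ⇒ if q then if q then x else x
Derivation 2: H ⇒ if q then H else H ⇒ if q then if q then H else H ⇒ if q then if q then x else H ⇒ if q then if q then x else x

Two distinct leftmost derivations for the same string.

Ambiguous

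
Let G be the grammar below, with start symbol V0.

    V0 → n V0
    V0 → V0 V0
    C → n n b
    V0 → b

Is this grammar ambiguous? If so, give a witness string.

Ambiguous

Witness: b b b

Derivation 1: V0 ⇒ V0 V0 ⇒ V0 V0 V0 ⇒ b V0 V0 ⇒ b b V0 ⇒ b b b
Derivation 2: V0 ⇒ V0 V0 ⇒ b V0 ⇒ b V0 V0 ⇒ b b V0 ⇒ b b b

Two distinct leftmost derivations for the same string.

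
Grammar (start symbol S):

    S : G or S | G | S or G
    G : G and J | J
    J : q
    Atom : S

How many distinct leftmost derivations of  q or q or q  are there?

4

Parse trees for q or q or q:
  [S [G [J q]] or [S [G [J q]] or [S [G [J q]]]]]
  [S [G [J q]] or [S [S [G [J q]]] or [G [J q]]]]
  [S [S [G [J q]] or [S [G [J q]]]] or [G [J q]]]
  [S [S [S [G [J q]]] or [G [J q]]] or [G [J q]]]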